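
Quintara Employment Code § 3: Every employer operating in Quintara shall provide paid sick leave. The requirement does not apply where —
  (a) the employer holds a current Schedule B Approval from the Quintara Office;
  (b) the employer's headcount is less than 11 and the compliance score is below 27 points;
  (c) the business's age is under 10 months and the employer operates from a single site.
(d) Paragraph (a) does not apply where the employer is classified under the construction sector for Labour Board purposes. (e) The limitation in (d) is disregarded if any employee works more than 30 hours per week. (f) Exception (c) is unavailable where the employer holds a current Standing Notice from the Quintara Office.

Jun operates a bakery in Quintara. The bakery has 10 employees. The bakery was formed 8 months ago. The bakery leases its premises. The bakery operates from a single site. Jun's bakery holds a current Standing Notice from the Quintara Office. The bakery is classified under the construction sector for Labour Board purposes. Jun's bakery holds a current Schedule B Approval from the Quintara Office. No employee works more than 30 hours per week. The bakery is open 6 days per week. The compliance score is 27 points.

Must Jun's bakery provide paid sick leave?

Exception (a) is satisfied on its face — a current Schedule B Approval is held. Turning to paragraphs (d)–(e): (d) operates against (a): the bakery is classified under the construction sector. (e) is not engaged (no employee exceeds 30 hours/week), so (d) stands. So (a) is unavailable.
Exception (b) does not apply: the compliance score is 27 points, not below 27 points.
Exception (c) is satisfied on its face — the business's age is 8 months, under the 10 months limit; the employer operates from a single site. However, paragraph (f) must be considered: (f) is engaged — a current Standing Notice is held. (c) is therefore removed.
No exception is made out. Jun's bakery falls within the general rule.

Yes — Jun's bakery must provide paid sick leave.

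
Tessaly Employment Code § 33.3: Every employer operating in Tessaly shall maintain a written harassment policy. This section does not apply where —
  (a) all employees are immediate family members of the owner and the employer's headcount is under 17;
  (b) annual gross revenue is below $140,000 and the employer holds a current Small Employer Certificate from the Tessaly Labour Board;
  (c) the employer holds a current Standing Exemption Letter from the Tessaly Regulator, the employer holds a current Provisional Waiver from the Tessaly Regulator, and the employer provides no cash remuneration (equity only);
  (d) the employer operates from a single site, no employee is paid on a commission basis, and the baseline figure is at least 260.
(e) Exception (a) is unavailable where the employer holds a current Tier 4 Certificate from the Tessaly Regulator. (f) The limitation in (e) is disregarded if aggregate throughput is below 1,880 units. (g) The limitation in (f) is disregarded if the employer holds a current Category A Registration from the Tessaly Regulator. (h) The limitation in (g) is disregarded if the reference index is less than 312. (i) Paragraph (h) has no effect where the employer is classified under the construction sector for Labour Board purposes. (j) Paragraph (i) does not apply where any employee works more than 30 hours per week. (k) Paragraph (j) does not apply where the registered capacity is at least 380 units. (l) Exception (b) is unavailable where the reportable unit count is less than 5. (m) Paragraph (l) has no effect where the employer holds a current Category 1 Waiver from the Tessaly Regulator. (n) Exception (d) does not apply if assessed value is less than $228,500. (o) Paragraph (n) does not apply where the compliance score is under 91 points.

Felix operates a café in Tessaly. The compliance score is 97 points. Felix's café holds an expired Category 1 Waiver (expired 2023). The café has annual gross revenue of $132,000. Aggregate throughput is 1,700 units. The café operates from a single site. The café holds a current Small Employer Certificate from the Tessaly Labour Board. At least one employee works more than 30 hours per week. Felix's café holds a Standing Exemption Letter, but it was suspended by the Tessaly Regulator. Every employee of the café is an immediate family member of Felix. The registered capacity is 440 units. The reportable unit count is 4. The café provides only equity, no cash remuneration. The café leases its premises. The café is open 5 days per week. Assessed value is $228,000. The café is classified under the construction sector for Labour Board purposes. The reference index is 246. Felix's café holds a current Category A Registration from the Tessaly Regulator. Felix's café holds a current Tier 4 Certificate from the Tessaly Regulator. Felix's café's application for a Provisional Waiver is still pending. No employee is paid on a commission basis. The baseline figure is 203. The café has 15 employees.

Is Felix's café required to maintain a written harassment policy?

Yes — Felix's café must maintain a written harassment policy.

Exception (a): every employee is an immediate family member; the employer's headcount is 15, under the 17 limit — every condition holds. However, paragraphs (e)–(k) must be considered: (e) is triggered — a current Tier 4 Certificate is held. (f) applies (aggregate throughput is 1,700 units, below the 1,880 units limit), but yields to (g): (g) operates against (f): a current Category A Registration is held. (h) operates (the reference index is 246, less than the 312 limit), but is overridden by (i): (i) is engaged — the café is classified under the construction sector. (j) would limit (i) — at least one employee exceeds 30 hours/week — but (k) sets (j) aside: (k) operates against (j): the registered capacity is 440 units, meeting the 380 units threshold. (a) is therefore removed.
Exception (b): annual gross revenue is $132,000, below the $140,000 limit; a current Small Employer Certificate is held — every condition holds. But: (l) operates against (b): the reportable unit count is 4, less than the 5 limit. (m) is not triggered (there is no Category 1 Waiver in force), so (l) stands. So (b) is unavailable.
Exception (c) requires that the employer holds a current Standing Exemption Letter from the Tessaly Regulator; but no current Standing Exemption Letter is held, so (c) is unavailable.
Exception (d) does not apply: the baseline figure is 203, short of 260.
Every exception is unavailable, so the rule governs.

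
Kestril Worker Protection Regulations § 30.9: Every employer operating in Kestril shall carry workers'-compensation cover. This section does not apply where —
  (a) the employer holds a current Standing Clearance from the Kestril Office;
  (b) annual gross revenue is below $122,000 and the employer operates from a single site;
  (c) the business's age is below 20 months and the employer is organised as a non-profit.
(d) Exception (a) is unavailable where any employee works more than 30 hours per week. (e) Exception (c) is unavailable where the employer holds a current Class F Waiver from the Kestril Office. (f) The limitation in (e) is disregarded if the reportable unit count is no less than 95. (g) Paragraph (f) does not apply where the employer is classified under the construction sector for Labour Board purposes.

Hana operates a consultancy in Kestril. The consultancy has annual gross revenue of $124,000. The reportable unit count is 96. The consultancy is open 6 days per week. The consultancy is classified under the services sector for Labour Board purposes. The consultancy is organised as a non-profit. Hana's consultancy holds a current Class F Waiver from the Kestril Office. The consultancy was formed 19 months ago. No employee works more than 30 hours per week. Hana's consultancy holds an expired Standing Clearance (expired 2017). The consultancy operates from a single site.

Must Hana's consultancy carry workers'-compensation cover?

No — exception (c) applies; Hana's consultancy is not required to carry workers'-compensation cover.

Exception (a) fails — no current Standing Clearance is held.
Exception (b) does not apply: annual gross revenue is $124,000, not below $122,000.
All of (c)'s requirements are met (the business's age is 19 months, below the 20 months limit; the employer is a non-profit). As to paragraphs (e)–(g): (e) would limit (c) — a current Class F Waiver is held — but (f) sets (e) aside: (f) operates against (e): the reportable unit count is 96, meeting the 95 threshold. (g) is inapplicable (the consultancy is classified under the services sector), so (f) stands. So (c) applies.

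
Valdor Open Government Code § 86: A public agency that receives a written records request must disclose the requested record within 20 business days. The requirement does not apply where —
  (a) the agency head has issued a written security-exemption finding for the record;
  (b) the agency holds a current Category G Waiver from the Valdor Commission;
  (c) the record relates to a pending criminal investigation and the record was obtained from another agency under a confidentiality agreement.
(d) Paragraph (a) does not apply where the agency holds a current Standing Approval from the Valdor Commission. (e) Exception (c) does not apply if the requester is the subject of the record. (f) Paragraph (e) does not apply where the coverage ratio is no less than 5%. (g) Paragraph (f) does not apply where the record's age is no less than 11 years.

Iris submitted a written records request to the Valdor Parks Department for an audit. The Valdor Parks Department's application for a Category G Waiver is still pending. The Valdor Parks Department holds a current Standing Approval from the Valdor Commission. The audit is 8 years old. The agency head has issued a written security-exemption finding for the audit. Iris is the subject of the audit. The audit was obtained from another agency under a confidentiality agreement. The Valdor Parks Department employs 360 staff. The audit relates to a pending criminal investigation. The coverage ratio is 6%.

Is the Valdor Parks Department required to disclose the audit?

Exception (a) is satisfied on its face — a written security-exemption finding has been issued. But: (d) operates against (a): a current Standing Approval is held. Exception (a) does not apply.
Exception (b) does not apply: there is no Category G Waiver in force.
Exception (c)'s conditions are all satisfied: the audit relates to a pending investigation; the audit was obtained under a confidentiality agreement. Considering the limiting provisions: (e) would limit (c) — Iris is the subject of the audit — but (f) sets (e) aside: (f) operates against (e): the coverage ratio is 6%, meeting the 5% threshold. (g), which would lift (f), is not engaged — the record's age is 8 years, short of 11 years. Exception (c) stands.

No — exception (c) applies; the Valdor Parks Department is not required to disclose the audit.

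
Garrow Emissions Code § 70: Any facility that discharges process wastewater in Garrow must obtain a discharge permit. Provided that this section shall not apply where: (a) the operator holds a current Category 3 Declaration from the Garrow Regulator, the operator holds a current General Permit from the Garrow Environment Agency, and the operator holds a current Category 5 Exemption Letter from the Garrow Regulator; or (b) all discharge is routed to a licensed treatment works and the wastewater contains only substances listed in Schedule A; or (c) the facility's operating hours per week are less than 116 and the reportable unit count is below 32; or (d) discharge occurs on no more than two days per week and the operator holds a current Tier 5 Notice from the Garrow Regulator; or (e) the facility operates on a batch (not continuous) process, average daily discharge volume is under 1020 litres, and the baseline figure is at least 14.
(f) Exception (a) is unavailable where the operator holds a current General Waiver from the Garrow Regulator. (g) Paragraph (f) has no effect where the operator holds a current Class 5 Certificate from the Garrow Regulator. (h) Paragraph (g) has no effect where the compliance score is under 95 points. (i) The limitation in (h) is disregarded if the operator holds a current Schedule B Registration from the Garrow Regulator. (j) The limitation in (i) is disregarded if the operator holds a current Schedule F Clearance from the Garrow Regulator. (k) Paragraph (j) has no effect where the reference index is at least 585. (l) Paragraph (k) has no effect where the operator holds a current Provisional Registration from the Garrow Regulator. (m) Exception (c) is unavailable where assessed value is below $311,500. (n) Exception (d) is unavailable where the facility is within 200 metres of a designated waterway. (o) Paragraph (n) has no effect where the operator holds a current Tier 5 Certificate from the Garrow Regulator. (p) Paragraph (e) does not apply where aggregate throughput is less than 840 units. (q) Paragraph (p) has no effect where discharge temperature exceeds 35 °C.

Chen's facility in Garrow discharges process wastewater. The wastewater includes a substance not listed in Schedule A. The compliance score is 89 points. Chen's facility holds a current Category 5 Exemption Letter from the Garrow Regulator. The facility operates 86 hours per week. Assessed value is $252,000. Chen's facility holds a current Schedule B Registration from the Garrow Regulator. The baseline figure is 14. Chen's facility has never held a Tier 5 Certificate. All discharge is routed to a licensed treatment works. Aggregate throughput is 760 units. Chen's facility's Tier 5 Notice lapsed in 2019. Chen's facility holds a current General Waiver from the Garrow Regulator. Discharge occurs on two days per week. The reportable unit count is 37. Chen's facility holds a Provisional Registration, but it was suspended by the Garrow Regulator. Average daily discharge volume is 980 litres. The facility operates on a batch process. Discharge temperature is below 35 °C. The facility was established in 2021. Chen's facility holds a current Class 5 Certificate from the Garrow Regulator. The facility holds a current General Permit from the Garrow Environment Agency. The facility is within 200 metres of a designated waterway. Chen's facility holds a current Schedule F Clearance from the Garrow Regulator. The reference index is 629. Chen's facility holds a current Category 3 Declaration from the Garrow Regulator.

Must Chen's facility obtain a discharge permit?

No — exception (a) applies; Chen's facility is not required to obtain a discharge permit.

Exception (a): a current Category 3 Declaration is held; a current General Permit is held; a current Category 5 Exemption Letter is held — every condition holds. As to paragraphs (f)–(l): (f) operates (a current General Waiver is held), but is overridden by (g): (g) applies — a current Class 5 Certificate is held. (h) is engaged (the compliance score is 89 points, under the 95 points limit), but is displaced by (i): (i) operates against (h): a current Schedule B Registration is held. (j) is engaged (a current Schedule F Clearance is held), but is displaced by (k): (k) operates against (j): the reference index is 629, meeting the 585 threshold. (l), which would lift (k), is not engaged — the Provisional Registration is not current. Exception (a) stands.
Exception (b) does not apply: the wastewater includes a non-Schedule-A substance.
Exception (c) does not apply: the reportable unit count is 37, not below 32.
Exception (d) does not apply: the Tier 5 Notice is not current.
All of (e)'s requirements are met (the facility operates on a batch process; average daily discharge volume is 980 litres, under the 1020 litres limit; the baseline figure is 14, meeting the 14 threshold). But: (p) operates against (e): aggregate throughput is 760 units, less than the 840 units limit. (q), which would lift (p), is not engaged — discharge temperature is below 35 °C. So (e) is unavailable.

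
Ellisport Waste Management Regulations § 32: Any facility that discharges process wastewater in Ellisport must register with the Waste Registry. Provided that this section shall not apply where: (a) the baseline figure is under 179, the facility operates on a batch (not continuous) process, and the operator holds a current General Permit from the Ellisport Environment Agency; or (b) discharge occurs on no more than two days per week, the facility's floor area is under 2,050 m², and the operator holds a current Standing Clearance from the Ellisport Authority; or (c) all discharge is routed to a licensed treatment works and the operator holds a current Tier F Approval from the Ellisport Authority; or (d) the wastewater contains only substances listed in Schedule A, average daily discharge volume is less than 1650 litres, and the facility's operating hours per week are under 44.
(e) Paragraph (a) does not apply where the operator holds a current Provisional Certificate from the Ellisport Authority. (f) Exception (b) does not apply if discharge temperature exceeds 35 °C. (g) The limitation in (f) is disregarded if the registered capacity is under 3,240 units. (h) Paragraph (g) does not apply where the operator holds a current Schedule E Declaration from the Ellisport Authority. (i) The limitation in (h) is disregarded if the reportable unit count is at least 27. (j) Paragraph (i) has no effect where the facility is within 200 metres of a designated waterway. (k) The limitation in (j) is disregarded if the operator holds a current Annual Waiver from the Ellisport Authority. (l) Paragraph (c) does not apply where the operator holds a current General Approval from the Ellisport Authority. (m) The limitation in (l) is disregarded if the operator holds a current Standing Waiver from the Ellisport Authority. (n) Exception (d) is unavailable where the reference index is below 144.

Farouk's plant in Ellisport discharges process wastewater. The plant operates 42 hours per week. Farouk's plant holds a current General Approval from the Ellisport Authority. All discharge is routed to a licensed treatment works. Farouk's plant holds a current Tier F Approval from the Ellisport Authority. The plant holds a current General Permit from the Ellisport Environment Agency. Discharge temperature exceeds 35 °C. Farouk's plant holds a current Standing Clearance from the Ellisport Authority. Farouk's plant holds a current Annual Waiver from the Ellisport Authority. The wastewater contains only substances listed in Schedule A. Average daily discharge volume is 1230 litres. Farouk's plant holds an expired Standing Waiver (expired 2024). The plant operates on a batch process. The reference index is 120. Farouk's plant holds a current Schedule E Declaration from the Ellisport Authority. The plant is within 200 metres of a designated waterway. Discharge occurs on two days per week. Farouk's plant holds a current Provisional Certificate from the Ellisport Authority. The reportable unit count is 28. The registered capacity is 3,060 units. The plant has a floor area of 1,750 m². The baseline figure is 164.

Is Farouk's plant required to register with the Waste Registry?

Exception (a) is satisfied on its face — the baseline figure is 164, under the 179 limit; the facility operates on a batch process; a current General Permit is held. Turning to paragraph (e): (e) applies — a current Provisional Certificate is held. (a) is therefore removed.
Exception (b) is satisfied on its face — discharge occurs on no more than two days per week; the facility's floor area is 1,750 m², under the 2,050 m² limit; a current Standing Clearance is held. Considering the limiting provisions: (f) operates (discharge temperature exceeds 35 °C), but is itself disapplied by (g): (g) operates against (f): the registered capacity is 3,060 units, under the 3,240 units limit. (h) applies (a current Schedule E Declaration is held), but is overridden by (i): (i) applies — the reportable unit count is 28, meeting the 27 threshold. (j) is triggered (the plant is within 200 m of a designated waterway), but is set aside by (k): (k) is engaged — a current Annual Waiver is held. Exception (b) stands.
Exception (c): discharge is routed to a licensed treatment works; a current Tier F Approval is held — every condition holds. But: (l) applies — a current General Approval is held. (m) is not triggered (the Standing Waiver is not current), so (l) stands. Exception (c) does not apply.
Exception (d): the wastewater is Schedule-A-only; average daily discharge volume is 1230 litres, less than the 1650 litres limit; the facility's operating hours per week are 42, under the 44 limit — every condition holds. Turning to paragraph (n): (n) operates against (d): the reference index is 120, below the 144 limit. Exception (d) does not apply.

No — exception (b) applies; Farouk's plant is not required to register with the Waste Registry.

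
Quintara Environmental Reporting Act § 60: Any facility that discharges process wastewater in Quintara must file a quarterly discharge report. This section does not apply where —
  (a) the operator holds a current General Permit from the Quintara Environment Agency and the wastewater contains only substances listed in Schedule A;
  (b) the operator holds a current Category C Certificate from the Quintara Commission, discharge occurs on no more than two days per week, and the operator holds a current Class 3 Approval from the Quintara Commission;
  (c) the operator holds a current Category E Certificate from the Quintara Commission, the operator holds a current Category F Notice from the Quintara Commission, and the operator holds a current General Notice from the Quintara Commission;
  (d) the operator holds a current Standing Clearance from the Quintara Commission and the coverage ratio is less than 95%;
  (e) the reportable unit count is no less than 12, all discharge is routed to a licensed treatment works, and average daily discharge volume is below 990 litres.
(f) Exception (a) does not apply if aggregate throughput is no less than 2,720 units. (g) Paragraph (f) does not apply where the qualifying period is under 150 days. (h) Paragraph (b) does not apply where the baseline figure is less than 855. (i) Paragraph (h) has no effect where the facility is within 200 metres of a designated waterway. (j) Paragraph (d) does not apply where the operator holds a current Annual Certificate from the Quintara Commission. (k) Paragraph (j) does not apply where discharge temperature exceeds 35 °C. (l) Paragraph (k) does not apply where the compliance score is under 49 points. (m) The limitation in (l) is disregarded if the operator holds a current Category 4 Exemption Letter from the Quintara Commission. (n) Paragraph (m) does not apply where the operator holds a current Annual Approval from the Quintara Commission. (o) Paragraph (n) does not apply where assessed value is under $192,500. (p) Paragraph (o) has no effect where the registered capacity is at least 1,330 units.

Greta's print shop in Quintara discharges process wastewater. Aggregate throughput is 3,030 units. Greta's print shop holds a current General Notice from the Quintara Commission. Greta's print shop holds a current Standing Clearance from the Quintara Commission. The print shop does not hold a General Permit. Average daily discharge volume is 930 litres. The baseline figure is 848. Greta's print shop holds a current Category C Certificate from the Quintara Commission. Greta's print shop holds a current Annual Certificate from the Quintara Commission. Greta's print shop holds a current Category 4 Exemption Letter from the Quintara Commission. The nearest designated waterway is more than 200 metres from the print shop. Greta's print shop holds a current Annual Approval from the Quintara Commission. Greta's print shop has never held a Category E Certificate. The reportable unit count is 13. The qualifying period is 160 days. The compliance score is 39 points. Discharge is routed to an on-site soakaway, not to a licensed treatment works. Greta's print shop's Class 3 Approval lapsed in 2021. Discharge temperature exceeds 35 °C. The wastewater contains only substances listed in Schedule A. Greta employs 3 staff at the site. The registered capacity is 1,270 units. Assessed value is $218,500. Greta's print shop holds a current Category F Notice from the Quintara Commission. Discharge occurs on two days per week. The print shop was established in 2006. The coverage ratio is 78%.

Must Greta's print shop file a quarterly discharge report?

Exception (a) fails — no General Permit is held.
Exception (b) fails — there is no Class 3 Approval in force.
Exception (c) fails — no current Category E Certificate is held.
Exception (d): a current Standing Clearance is held; the coverage ratio is 78%, less than the 95% limit — every condition holds. However, paragraphs (j)–(p) must be considered: (j) applies — a current Annual Certificate is held. (k) would limit (j) — discharge temperature exceeds 35 °C — but (l) sets (k) aside: (l) is triggered — the compliance score is 39 points, under the 49 points limit. (m) operates (a current Category 4 Exemption Letter is held), but yields to (n): (n) operates against (m): a current Annual Approval is held. (o) is not triggered (assessed value is $218,500, not under $192,500), so (n) stands. (d) is therefore removed.
Exception (e) fails — discharge is not routed to a licensed treatment works.
None of the exceptions is available; § 60 applies in full.

Yes — Greta's print shop must file a quarterly discharge report.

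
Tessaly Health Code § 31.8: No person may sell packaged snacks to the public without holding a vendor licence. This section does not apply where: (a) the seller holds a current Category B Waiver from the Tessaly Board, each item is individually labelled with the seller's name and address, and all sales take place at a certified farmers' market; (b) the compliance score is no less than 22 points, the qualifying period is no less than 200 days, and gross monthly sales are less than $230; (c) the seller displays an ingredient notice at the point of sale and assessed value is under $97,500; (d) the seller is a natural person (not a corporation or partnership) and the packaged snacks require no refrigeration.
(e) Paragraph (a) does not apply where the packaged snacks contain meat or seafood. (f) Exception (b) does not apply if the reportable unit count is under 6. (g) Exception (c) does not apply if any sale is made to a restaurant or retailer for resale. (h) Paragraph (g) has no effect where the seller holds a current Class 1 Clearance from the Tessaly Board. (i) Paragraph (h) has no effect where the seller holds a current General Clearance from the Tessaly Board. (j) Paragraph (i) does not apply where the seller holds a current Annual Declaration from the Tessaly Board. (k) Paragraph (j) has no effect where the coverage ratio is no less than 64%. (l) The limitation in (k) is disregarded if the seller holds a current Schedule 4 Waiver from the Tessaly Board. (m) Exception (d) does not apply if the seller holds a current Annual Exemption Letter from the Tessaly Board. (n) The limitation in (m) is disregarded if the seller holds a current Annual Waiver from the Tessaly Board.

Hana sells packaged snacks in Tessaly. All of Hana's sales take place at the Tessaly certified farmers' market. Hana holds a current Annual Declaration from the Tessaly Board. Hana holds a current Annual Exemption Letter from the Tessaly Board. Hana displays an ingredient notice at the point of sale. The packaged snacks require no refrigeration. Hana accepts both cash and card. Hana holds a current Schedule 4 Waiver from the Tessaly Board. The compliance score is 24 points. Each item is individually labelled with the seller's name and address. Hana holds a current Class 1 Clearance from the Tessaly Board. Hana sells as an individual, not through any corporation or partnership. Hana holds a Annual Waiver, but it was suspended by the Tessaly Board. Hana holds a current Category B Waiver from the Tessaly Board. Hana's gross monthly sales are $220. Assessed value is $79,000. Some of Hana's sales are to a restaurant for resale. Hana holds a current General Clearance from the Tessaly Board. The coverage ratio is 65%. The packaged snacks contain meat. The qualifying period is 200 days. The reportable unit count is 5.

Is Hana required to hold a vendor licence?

No — exception (c) applies; Hana is not required to hold a vendor licence.

Exception (a) is satisfied on its face — a current Category B Waiver is held; items are individually labelled; all sales are at a certified farmers' market. However, paragraph (e) must be considered: (e) operates against (a): the packaged snacks contain meat. Exception (a) does not apply.
All of (b)'s requirements are met (the compliance score is 24 points, meeting the 22 points threshold; the qualifying period is 200 days, meeting the 200 days threshold; gross monthly sales are $220, less than the $230 limit). But: (f) operates against (b): the reportable unit count is 5, under the 6 limit. (b) is therefore removed.
Exception (c): an ingredient notice is displayed; assessed value is $79,000, under the $97,500 limit — every condition holds. As to paragraphs (g)–(l): (g) applies (some sales are to a restaurant for resale), but is overridden by (h): (h) is triggered — a current Class 1 Clearance is held. (i) is triggered (a current General Clearance is held), but is displaced by (j): (j) applies — a current Annual Declaration is held. (k) is triggered (the coverage ratio is 65%, meeting the 64% threshold), but is itself disapplied by (l): (l) is triggered — a current Schedule 4 Waiver is held. Exception (c) stands.
All of (d)'s requirements are met (the seller is a natural person; the packaged snacks are shelf-stable). But: (m) operates against (d): a current Annual Exemption Letter is held. (n) is not engaged (no current Annual Waiver is held), so (m) stands. So (d) is unavailable.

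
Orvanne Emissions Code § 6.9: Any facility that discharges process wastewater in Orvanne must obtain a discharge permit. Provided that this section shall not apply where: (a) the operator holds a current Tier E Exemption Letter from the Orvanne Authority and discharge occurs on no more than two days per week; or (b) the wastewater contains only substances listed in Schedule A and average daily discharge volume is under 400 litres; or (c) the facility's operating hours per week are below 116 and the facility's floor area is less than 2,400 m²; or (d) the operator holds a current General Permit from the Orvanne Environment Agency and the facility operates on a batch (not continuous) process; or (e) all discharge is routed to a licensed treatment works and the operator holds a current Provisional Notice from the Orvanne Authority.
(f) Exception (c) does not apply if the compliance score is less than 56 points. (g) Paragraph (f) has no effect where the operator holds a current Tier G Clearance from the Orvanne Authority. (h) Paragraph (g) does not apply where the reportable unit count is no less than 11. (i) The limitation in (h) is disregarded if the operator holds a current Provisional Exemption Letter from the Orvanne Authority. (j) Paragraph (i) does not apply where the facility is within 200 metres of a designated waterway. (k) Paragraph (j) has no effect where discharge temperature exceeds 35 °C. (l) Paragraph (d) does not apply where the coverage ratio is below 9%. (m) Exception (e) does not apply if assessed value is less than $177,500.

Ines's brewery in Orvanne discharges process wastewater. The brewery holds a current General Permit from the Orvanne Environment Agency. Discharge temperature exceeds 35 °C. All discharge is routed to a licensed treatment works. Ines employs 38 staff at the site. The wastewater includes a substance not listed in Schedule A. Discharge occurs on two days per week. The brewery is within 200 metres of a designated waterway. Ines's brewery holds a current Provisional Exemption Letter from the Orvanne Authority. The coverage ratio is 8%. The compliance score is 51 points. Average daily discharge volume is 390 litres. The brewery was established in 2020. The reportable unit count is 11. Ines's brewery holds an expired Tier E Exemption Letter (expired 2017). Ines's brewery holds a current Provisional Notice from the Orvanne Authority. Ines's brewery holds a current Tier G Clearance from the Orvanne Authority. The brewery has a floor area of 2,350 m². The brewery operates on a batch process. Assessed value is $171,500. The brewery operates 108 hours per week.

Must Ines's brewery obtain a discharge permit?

No — exception (c) applies; Ines's brewery is not required to obtain a discharge permit.

Exception (a) does not apply: no current Tier E Exemption Letter is held.
Exception (b) fails — the wastewater includes a non-Schedule-A substance.
All of (c)'s requirements are met (the facility's operating hours per week are 108, below the 116 limit; the facility's floor area is 2,350 m², less than the 2,400 m² limit). Applying paragraphs (f)–(k): (f) applies (the compliance score is 51 points, less than the 56 points limit), but is itself disapplied by (g): (g) operates — a current Tier G Clearance is held. (h) would limit (g) — the reportable unit count is 11, meeting the 11 threshold — but (i) sets (h) aside: (i) applies — a current Provisional Exemption Letter is held. (j) would limit (i) — the brewery is within 200 m of a designated waterway — but (k) sets (j) aside: (k) operates against (j): discharge temperature exceeds 35 °C. (c) remains available.
All of (d)'s requirements are met (a current General Permit is held; the facility operates on a batch process). However, paragraph (l) must be considered: (l) operates against (d): the coverage ratio is 8%, below the 9% limit. (d) is therefore removed.
All of (e)'s requirements are met (discharge is routed to a licensed treatment works; a current Provisional Notice is held). Turning to paragraph (m): (m) operates — assessed value is $171,500, less than the $177,500 limit. So (e) is unavailable.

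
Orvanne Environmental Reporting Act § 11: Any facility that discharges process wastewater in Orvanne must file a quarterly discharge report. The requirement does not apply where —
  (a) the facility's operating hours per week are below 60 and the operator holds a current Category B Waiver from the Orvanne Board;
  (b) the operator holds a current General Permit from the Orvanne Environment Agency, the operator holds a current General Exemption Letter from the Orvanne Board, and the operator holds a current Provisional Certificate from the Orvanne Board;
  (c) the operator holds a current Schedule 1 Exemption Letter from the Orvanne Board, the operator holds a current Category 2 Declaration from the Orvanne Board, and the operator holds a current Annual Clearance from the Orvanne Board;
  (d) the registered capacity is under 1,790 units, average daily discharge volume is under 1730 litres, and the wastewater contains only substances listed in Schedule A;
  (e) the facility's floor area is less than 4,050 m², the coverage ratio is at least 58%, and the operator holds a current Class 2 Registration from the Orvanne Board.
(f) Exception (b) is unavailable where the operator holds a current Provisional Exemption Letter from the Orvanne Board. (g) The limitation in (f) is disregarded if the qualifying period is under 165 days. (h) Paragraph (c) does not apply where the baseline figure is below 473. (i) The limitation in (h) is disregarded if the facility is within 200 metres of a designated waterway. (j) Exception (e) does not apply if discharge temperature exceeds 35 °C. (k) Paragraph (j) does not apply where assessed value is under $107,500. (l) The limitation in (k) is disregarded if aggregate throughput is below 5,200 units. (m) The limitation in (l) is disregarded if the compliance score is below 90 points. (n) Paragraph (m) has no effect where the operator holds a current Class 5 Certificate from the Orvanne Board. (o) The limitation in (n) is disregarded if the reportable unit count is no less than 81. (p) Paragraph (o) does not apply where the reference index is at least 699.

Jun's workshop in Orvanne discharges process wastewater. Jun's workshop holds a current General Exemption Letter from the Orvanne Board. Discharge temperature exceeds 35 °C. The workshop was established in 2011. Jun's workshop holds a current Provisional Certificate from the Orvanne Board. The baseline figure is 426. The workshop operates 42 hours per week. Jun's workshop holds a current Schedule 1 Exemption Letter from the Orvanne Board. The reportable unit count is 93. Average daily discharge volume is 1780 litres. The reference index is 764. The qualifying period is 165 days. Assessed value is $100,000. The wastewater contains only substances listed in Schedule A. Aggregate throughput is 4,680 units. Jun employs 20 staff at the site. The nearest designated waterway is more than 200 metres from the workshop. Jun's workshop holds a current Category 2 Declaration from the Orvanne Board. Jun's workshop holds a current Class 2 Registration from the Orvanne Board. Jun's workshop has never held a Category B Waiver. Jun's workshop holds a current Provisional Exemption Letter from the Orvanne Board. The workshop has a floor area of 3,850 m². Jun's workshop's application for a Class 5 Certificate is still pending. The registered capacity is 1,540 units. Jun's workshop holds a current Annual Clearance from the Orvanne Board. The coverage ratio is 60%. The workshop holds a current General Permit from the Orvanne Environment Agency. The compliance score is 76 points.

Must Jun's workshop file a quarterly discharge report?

Exception (a) requires that the operator holds a current Category B Waiver from the Orvanne Board; but no current Category B Waiver is held, so (a) is unavailable.
All of (b)'s requirements are met (a current General Permit is held; a current General Exemption Letter is held; a current Provisional Certificate is held). But applying paragraphs (f)–(g): (f) is triggered — a current Provisional Exemption Letter is held. (g), which would lift (f), is not engaged — the qualifying period is 165 days, not under 165 days. Exception (b) does not apply.
All of (c)'s requirements are met (a current Schedule 1 Exemption Letter is held; a current Category 2 Declaration is held; a current Annual Clearance is held). However, paragraphs (h)–(i) must be considered: (h) operates against (c): the baseline figure is 426, below the 473 limit. (i), which would lift (h), does not operate here — the workshop is more than 200 m from any designated waterway. So (c) is unavailable.
Exception (d) requires that average daily discharge volume is under 1730 litres; but average daily discharge volume is 1780 litres, not under 1730 litres, so (d) is unavailable.
Exception (e): the facility's floor area is 3,850 m², less than the 4,050 m² limit; the coverage ratio is 60%, meeting the 58% threshold; a current Class 2 Registration is held — every condition holds. Under paragraphs (j)–(p): (j) operates (discharge temperature exceeds 35 °C), but is set aside by (k): (k) is triggered — assessed value is $100,000, under the $107,500 limit. (l) would limit (k) — aggregate throughput is 4,680 units, below the 5,200 units limit — but (m) sets (l) aside: (m) operates against (l): the compliance score is 76 points, below the 90 points limit. (n) is not engaged (the Class 5 Certificate is not current), so (m) stands. So (e) applies.

No — exception (e) applies; Jun's workshop is not required to file a quarterly discharge report.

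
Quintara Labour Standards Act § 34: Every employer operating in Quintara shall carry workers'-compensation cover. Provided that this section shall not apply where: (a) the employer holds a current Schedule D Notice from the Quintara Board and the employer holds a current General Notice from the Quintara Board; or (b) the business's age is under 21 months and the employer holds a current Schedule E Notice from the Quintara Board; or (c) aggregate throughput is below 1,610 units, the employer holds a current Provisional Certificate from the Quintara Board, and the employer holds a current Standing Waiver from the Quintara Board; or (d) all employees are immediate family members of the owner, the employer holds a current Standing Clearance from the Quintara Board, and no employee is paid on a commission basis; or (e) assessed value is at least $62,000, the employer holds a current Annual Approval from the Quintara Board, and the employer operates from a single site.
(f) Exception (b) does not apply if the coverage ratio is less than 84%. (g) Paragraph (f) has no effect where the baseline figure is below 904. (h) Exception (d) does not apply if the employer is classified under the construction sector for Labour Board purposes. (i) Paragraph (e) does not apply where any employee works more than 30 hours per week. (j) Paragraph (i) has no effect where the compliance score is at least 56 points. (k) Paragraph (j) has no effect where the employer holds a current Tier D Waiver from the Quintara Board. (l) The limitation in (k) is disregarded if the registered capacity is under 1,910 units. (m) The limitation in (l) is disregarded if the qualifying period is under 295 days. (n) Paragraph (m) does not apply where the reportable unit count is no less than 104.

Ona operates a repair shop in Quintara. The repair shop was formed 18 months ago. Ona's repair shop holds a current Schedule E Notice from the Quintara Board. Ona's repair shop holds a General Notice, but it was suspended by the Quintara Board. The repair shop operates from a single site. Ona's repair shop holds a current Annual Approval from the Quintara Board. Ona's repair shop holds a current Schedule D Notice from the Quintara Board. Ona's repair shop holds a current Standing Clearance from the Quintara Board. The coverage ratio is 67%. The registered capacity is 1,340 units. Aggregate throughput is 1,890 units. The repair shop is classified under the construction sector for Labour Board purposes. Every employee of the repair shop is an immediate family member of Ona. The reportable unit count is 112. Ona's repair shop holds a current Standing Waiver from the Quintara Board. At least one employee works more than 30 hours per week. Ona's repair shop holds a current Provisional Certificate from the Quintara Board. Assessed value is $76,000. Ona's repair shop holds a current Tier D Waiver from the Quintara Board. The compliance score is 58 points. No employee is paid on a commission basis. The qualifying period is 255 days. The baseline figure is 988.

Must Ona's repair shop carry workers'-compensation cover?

No — exception (e) applies; Ona's repair shop is not required to carry workers'-compensation cover.

Exception (a) fails — there is no General Notice in force.
Exception (b) is satisfied on its face — the business's age is 18 months, under the 21 months limit; a current Schedule E Notice is held. But: (f) applies — the coverage ratio is 67%, less than the 84% limit. (g) is inapplicable (the baseline figure is 988, not below 904), so (f) stands. So (b) is unavailable.
Exception (c) requires that aggregate throughput is below 1,610 units; but aggregate throughput is 1,890 units, not below 1,610 units, so (c) is unavailable.
All of (d)'s requirements are met (every employee is an immediate family member; a current Standing Clearance is held; no employee is paid on commission). But applying paragraph (h): (h) operates against (d): the repair shop is classified under the construction sector. Exception (d) does not apply.
Exception (e): assessed value is $76,000, meeting the $62,000 threshold; a current Annual Approval is held; the employer operates from a single site — every condition holds. Considering the limiting provisions: (i) would limit (e) — at least one employee exceeds 30 hours/week — but (j) sets (i) aside: (j) operates against (i): the compliance score is 58 points, meeting the 56 points threshold. (k) would limit (j) — a current Tier D Waiver is held — but (l) sets (k) aside: (l) is engaged — the registered capacity is 1,340 units, under the 1,910 units limit. (m) is triggered (the qualifying period is 255 days, under the 295 days limit), but yields to (n): (n) operates against (m): the reportable unit count is 112, meeting the 104 threshold. (e) remains available.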